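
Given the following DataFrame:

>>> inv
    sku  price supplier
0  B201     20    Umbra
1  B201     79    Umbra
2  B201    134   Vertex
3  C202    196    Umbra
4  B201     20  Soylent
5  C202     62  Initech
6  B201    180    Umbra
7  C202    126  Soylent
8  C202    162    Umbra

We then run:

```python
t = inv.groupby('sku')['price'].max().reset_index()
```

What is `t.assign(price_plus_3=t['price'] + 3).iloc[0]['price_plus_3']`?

group by sku, max of price:
sku
B201    180
C202    196
Name: price, dtype: int64
reset_index():
    sku  price
0  B201    180
1  C202    196
add column price_plus_3 = t['price'] + 3:
    sku  price  price_plus_3
0  B201    180           183
1  C202    196           199
Taking the value at position 0, column 'price_plus_3' gives 183.

183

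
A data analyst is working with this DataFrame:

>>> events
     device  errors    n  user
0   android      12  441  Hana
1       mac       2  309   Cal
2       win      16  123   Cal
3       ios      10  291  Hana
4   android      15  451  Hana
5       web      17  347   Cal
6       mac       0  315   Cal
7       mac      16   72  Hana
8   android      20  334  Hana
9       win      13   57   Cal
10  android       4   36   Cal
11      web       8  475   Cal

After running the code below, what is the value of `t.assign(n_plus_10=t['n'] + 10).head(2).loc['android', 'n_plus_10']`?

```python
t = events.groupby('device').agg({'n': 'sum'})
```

1272

group by device, sum of n:
            n
device       
android  1262
ios       291
mac       696
web       822
win       180
add column n_plus_10 = t['n'] + 10:
            n  n_plus_10
device                  
android  1262       1272
ios       291        301
mac       696        706
web       822        832
win       180        190
take first 2 rows:
            n  n_plus_10
device                  
android  1262       1272
ios       291        301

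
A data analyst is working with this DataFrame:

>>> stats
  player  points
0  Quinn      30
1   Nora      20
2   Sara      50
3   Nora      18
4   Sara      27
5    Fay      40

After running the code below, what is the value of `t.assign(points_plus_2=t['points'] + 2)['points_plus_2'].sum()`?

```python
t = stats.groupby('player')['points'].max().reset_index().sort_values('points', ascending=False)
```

148

group by player, max of points:
player
Fay      40
Nora     20
Quinn    30
Sara     50
Name: points, dtype: int64
reset_index():
  player  points
0    Fay      40
1   Nora      20
2  Quinn      30
3   Sara      50
sort by points descending:
  player  points
3   Sara      50
0    Fay      40
2  Quinn      30
1   Nora      20
add column points_plus_2 = t['points'] + 2:
  player  points  points_plus_2
3   Sara      50             52
0    Fay      40             42
2  Quinn      30             32
1   Nora      20             22
So sum() = 148.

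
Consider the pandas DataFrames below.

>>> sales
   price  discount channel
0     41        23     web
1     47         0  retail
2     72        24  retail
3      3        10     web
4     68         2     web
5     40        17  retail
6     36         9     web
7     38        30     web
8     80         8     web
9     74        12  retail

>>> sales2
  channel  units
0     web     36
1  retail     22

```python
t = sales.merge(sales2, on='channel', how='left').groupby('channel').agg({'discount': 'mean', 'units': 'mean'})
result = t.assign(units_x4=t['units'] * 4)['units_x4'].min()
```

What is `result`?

merge on 'channel' (how='left') → 10 rows:
   price  discount channel  units
0     41        23     web     36
1     47         0  retail     22
2     72        24  retail     22
3      3        10     web     36
4     68         2     web     36
5     40        17  retail     22
6     36         9     web     36
7     38        30     web     36
8     80         8     web     36
9     74        12  retail     22
group by channel: mean(discount), mean(units):
          discount  units
channel                  
retail   13.250000   22.0
web      13.666667   36.0
add column units_x4 = t['units'] * 4:
          discount  units  units_x4
channel                            
retail   13.250000   22.0      88.0
web      13.666667   36.0     144.0
Finally, min of column 'units_x4' = 88.0.

88.0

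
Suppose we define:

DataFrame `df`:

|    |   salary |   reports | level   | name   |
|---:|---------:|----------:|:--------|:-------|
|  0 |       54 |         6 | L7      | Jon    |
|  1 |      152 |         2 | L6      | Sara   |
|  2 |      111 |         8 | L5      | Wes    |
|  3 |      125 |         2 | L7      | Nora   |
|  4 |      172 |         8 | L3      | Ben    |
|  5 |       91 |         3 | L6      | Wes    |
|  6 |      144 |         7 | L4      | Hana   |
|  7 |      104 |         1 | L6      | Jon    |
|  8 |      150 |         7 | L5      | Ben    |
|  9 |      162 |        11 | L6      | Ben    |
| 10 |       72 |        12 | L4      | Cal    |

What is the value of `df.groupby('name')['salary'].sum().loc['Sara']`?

152

group by name, sum of salary:
name
Ben     484
Cal      72
Hana    144
Jon     158
Nora    125
Sara    152
Wes     202
Name: salary, dtype: int64
Reading off the value at index 'Sara', we get 152.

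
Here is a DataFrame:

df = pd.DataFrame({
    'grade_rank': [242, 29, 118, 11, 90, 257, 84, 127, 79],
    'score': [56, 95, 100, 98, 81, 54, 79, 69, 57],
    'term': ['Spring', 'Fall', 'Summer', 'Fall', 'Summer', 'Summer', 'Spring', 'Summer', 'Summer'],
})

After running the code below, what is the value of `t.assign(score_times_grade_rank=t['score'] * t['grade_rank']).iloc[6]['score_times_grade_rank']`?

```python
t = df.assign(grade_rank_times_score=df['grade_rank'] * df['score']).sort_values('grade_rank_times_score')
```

11800

add column grade_rank_times_score = df['grade_rank'] * df['score']:
   grade_rank  score    term  grade_rank_times_score
0         242     56  Spring                   13552
1          29     95    Fall                    2755
2         118    100  Summer                   11800
3          11     98    Fall                    1078
4          90     81  Summer                    7290
5         257     54  Summer                   13878
6          84     79  Spring                    6636
7         127     69  Summer                    8763
8          79     57  Summer                    4503
sort by grade_rank_times_score:
   grade_rank  score    term  grade_rank_times_score
3          11     98    Fall                    1078
1          29     95    Fall                    2755
8          79     57  Summer                    4503
6          84     79  Spring                    6636
4          90     81  Summer                    7290
7         127     69  Summer                    8763
2         118    100  Summer                   11800
0         242     56  Spring                   13552
5         257     54  Summer                   13878
add column score_times_grade_rank = t['score'] * t['grade_rank']:
   grade_rank  score    term  grade_rank_times_score  score_times_grade_rank
3          11     98    Fall                    1078                    1078
1          29     95    Fall                    2755                    2755
8          79     57  Summer                    4503                    4503
6          84     79  Spring                    6636                    6636
4          90     81  Summer                    7290                    7290
7         127     69  Summer                    8763                    8763
2         118    100  Summer                   11800                   11800
0         242     56  Spring                   13552                   13552
5         257     54  Summer                   13878                   13878
So iloc[6]['score_times_grade_rank'] = 11800.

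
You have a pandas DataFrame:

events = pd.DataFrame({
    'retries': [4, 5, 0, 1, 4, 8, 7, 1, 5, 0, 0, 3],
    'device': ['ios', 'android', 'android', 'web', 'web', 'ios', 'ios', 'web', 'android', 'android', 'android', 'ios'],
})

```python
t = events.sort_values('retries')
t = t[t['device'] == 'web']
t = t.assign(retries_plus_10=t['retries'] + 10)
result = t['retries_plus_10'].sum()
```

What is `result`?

36

sort by retries:
    retries   device
2         0  android
9         0  android
10        0  android
3         1      web
7         1      web
11        3      ios
0         4      ios
4         4      web
1         5  android
8         5  android
6         7      ios
5         8      ios
filter rows where device == 'web':
   retries device
3        1    web
7        1    web
4        4    web
add column retries_plus_10 = t['retries'] + 10:
   retries device  retries_plus_10
3        1    web               11
7        1    web               11
4        4    web               14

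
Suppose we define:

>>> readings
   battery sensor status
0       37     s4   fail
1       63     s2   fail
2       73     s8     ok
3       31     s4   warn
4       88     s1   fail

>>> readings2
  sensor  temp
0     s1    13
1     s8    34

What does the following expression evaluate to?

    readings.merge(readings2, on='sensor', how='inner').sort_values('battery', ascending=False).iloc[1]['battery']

merge on 'sensor' (how='inner') → 2 rows:
   battery sensor status  temp
0       73     s8     ok    34
1       88     s1   fail    13
sort by battery descending:
   battery sensor status  temp
1       88     s1   fail    13
0       73     s8     ok    34
Reading off the value at position 1, column 'battery', we get 73.

73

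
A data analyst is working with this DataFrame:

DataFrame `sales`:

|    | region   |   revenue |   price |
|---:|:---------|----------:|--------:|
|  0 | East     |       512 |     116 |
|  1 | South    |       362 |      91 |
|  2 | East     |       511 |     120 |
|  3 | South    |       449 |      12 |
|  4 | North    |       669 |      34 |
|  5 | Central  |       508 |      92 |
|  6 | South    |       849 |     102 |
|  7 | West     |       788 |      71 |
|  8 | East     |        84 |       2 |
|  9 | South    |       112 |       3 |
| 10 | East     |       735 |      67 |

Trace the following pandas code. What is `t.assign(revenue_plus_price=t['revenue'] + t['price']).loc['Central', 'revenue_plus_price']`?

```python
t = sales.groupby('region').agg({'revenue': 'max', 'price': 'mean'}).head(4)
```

group by region: max(revenue), mean(price):
         revenue  price
region                 
Central      508  92.00
East         735  76.25
North        669  34.00
South        849  52.00
West         788  71.00
take first 4 rows:
         revenue  price
region                 
Central      508  92.00
East         735  76.25
North        669  34.00
South        849  52.00
add column revenue_plus_price = t['revenue'] + t['price']:
         revenue  price  revenue_plus_price
region                                     
Central      508  92.00              600.00
East         735  76.25              811.25
North        669  34.00              703.00
South        849  52.00              901.00

600.0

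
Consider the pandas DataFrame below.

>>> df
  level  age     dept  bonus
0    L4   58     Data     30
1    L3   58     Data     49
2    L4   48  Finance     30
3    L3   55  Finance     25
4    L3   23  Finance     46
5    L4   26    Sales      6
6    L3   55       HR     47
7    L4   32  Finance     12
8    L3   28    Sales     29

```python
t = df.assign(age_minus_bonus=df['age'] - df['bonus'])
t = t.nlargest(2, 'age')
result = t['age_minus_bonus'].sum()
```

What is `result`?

37

add column age_minus_bonus = df['age'] - df['bonus']:
  level  age     dept  bonus  age_minus_bonus
0    L4   58     Data     30               28
1    L3   58     Data     49                9
2    L4   48  Finance     30               18
3    L3   55  Finance     25               30
4    L3   23  Finance     46              -23
5    L4   26    Sales      6               20
6    L3   55       HR     47                8
7    L4   32  Finance     12               20
8    L3   28    Sales     29               -1
take 2 rows with largest age:
  level  age  dept  bonus  age_minus_bonus
0    L4   58  Data     30               28
1    L3   58  Data     49                9
Finally, sum of column 'age_minus_bonus' = 37.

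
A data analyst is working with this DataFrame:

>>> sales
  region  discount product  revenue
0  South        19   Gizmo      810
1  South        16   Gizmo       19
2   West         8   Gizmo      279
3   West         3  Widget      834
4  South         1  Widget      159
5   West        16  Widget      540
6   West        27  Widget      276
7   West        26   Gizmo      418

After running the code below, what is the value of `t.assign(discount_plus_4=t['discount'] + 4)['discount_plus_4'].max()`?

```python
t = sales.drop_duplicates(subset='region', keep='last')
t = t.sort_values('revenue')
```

30

drop duplicate region (keep=last):
  region  discount product  revenue
4  South         1  Widget      159
7   West        26   Gizmo      418
sort by revenue:
  region  discount product  revenue
4  South         1  Widget      159
7   West        26   Gizmo      418
add column discount_plus_4 = t['discount'] + 4:
  region  discount product  revenue  discount_plus_4
4  South         1  Widget      159                5
7   West        26   Gizmo      418               30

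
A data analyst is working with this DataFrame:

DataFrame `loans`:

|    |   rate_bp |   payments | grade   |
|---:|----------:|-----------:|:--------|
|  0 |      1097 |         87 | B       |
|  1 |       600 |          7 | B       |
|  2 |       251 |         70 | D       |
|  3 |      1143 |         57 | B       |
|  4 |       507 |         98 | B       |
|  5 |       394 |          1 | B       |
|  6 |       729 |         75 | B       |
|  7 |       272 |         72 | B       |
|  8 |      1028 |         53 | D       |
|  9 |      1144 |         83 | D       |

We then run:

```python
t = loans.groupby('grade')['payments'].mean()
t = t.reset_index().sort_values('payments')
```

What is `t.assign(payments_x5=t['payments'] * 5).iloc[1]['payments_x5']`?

343.333333333

group by grade, mean of payments:
grade
B    56.714286
D    68.666667
Name: payments, dtype: float64
reset_index():
  grade   payments
0     B  56.714286
1     D  68.666667
sort by payments:
  grade   payments
0     B  56.714286
1     D  68.666667
add column payments_x5 = t['payments'] * 5:
  grade   payments  payments_x5
0     B  56.714286   283.571429
1     D  68.666667   343.333333
Then the value at position 1, column 'payments_x5': 343.333333333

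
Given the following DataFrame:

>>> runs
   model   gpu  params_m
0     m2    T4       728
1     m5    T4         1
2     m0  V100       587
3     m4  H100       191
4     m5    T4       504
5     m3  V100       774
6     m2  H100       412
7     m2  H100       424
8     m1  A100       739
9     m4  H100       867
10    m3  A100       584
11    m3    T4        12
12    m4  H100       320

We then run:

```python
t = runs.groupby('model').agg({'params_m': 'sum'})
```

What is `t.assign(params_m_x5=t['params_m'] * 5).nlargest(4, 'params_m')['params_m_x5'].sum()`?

25255

group by model, sum of params_m:
       params_m
model          
m0          587
m1          739
m2         1564
m3         1370
m4         1378
m5          505
add column params_m_x5 = t['params_m'] * 5:
       params_m  params_m_x5
model                       
m0          587         2935
m1          739         3695
m2         1564         7820
m3         1370         6850
m4         1378         6890
m5          505         2525
take 4 rows with largest params_m:
       params_m  params_m_x5
model                       
m2         1564         7820
m4         1378         6890
m3         1370         6850
m1          739         3695
The sum of column 'params_m_x5' is 25255.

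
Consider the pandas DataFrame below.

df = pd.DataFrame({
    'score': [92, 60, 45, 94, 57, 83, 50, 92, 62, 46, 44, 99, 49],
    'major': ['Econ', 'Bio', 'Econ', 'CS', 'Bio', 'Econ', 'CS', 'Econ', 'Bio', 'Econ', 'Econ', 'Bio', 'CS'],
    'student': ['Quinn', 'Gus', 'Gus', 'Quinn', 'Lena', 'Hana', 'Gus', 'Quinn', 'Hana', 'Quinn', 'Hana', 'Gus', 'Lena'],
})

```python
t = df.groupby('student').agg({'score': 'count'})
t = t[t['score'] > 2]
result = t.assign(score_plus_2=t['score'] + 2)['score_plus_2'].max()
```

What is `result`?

6

group by student, count of score:
         score
student       
Gus          4
Hana         3
Lena         2
Quinn        4
filter rows where score > 2:
         score
student       
Gus          4
Hana         3
Quinn        4
add column score_plus_2 = t['score'] + 2:
         score  score_plus_2
student                     
Gus          4             6
Hana         3             5
Quinn        4             6
Finally, max of column 'score_plus_2' = 6.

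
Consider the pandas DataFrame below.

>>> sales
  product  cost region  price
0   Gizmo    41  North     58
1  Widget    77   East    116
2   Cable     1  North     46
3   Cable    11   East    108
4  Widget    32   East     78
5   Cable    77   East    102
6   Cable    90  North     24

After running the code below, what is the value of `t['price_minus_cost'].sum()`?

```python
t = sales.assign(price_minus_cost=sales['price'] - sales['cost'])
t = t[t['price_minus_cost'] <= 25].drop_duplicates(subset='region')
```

add column price_minus_cost = sales['price'] - sales['cost']:
  product  cost region  price  price_minus_cost
0   Gizmo    41  North     58                17
1  Widget    77   East    116                39
2   Cable     1  North     46                45
3   Cable    11   East    108                97
4  Widget    32   East     78                46
5   Cable    77   East    102                25
6   Cable    90  North     24               -66
filter rows where price_minus_cost <= 25:
  product  cost region  price  price_minus_cost
0   Gizmo    41  North     58                17
5   Cable    77   East    102                25
6   Cable    90  North     24               -66
drop duplicate region (keep=first):
  product  cost region  price  price_minus_cost
0   Gizmo    41  North     58                17
5   Cable    77   East    102                25
Then the sum of column 'price_minus_cost': 42

42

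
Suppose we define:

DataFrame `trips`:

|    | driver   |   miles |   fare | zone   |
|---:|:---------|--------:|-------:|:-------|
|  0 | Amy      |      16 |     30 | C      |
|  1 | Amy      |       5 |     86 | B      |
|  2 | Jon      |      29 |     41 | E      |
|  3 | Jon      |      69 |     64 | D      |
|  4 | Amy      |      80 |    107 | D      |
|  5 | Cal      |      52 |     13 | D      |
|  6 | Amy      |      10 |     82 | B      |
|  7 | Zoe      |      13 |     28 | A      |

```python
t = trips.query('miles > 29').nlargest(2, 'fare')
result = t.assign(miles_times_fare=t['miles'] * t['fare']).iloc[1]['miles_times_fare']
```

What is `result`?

filter rows where miles > 29:
  driver  miles  fare zone
3    Jon     69    64    D
4    Amy     80   107    D
5    Cal     52    13    D
take 2 rows with largest fare:
  driver  miles  fare zone
4    Amy     80   107    D
3    Jon     69    64    D
add column miles_times_fare = t['miles'] * t['fare']:
  driver  miles  fare zone  miles_times_fare
4    Amy     80   107    D              8560
3    Jon     69    64    D              4416
Then the value at position 1, column 'miles_times_fare': 4416

4416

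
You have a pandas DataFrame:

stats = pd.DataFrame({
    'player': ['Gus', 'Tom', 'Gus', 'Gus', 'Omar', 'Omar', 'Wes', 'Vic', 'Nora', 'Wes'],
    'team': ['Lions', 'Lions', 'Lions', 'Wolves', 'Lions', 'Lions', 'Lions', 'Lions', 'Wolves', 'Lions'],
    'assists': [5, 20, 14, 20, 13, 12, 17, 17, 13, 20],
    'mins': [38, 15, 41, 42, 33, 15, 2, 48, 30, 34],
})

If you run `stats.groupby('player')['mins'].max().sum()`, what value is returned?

group by player, max of mins:
player
Gus     42
Nora    30
Omar    33
Tom     15
Vic     48
Wes     34
Name: mins, dtype: int64
Reading off the sum of the resulting series, we get 202.

202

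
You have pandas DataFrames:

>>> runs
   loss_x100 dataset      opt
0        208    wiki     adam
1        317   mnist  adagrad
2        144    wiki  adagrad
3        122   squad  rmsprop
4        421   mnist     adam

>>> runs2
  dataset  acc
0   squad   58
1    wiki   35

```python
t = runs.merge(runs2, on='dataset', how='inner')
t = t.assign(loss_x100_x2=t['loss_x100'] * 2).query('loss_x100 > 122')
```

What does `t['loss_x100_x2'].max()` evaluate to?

merge on 'dataset' (how='inner') → 3 rows:
   loss_x100 dataset      opt  acc
0        208    wiki     adam   35
1        144    wiki  adagrad   35
2        122   squad  rmsprop   58
add column loss_x100_x2 = t['loss_x100'] * 2:
   loss_x100 dataset      opt  acc  loss_x100_x2
0        208    wiki     adam   35           416
1        144    wiki  adagrad   35           288
2        122   squad  rmsprop   58           244
filter rows where loss_x100 > 122:
   loss_x100 dataset      opt  acc  loss_x100_x2
0        208    wiki     adam   35           416
1        144    wiki  adagrad   35           288

416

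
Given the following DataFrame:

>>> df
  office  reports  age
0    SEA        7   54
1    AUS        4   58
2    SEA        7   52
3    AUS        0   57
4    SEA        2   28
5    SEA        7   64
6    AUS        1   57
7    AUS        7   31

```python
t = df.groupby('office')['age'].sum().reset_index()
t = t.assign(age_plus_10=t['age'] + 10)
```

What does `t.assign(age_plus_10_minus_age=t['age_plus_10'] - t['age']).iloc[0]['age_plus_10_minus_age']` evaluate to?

10

group by office, sum of age:
office
AUS    203
SEA    198
Name: age, dtype: int64
reset_index():
  office  age
0    AUS  203
1    SEA  198
add column age_plus_10 = t['age'] + 10:
  office  age  age_plus_10
0    AUS  203          213
1    SEA  198          208
add column age_plus_10_minus_age = t['age_plus_10'] - t['age']:
  office  age  age_plus_10  age_plus_10_minus_age
0    AUS  203          213                     10
1    SEA  198          208                     10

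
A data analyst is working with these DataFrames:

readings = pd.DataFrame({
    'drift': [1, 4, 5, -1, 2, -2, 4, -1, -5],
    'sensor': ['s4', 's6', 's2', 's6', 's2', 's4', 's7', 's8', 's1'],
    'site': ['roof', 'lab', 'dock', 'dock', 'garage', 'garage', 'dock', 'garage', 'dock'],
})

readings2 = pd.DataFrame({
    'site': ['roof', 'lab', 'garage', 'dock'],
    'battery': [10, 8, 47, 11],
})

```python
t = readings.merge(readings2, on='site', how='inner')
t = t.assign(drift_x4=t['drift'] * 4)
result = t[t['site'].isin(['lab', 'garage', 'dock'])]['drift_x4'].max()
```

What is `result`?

merge on 'site' (how='inner') → 9 rows:
   drift sensor    site  battery
0      1     s4    roof       10
1      4     s6     lab        8
2      5     s2    dock       11
3     -1     s6    dock       11
4      2     s2  garage       47
5     -2     s4  garage       47
6      4     s7    dock       11
7     -1     s8  garage       47
8     -5     s1    dock       11
add column drift_x4 = t['drift'] * 4:
   drift sensor    site  battery  drift_x4
0      1     s4    roof       10         4
1      4     s6     lab        8        16
2      5     s2    dock       11        20
3     -1     s6    dock       11        -4
4      2     s2  garage       47         8
5     -2     s4  garage       47        -8
6      4     s7    dock       11        16
7     -1     s8  garage       47        -4
8     -5     s1    dock       11       -20
filter rows where site in ['lab', 'garage', 'dock']:
   drift sensor    site  battery  drift_x4
1      4     s6     lab        8        16
2      5     s2    dock       11        20
3     -1     s6    dock       11        -4
4      2     s2  garage       47         8
5     -2     s4  garage       47        -8
6      4     s7    dock       11        16
7     -1     s8  garage       47        -4
8     -5     s1    dock       11       -20

20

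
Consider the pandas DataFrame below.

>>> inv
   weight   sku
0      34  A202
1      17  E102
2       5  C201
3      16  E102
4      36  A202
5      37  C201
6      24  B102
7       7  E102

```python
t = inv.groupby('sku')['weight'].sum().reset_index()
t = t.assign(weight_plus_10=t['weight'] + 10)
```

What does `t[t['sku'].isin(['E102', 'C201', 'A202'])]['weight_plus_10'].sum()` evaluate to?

group by sku, sum of weight:
sku
A202    70
B102    24
C201    42
E102    40
Name: weight, dtype: int64
reset_index():
    sku  weight
0  A202      70
1  B102      24
2  C201      42
3  E102      40
add column weight_plus_10 = t['weight'] + 10:
    sku  weight  weight_plus_10
0  A202      70              80
1  B102      24              34
2  C201      42              52
3  E102      40              50
filter rows where sku in ['E102', 'C201', 'A202']:
    sku  weight  weight_plus_10
0  A202      70              80
2  C201      42              52
3  E102      40              50
Reading off the sum of column 'weight_plus_10', we get 182.

182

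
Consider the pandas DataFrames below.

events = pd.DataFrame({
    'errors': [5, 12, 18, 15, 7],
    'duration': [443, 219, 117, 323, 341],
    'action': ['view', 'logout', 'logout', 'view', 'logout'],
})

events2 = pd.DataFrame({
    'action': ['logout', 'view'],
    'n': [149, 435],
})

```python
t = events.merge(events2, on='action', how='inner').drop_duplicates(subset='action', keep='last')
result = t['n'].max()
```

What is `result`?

merge on 'action' (how='inner') → 5 rows:
   errors  duration  action    n
0       5       443    view  435
1      12       219  logout  149
2      18       117  logout  149
3      15       323    view  435
4       7       341  logout  149
drop duplicate action (keep=last):
   errors  duration  action    n
3      15       323    view  435
4       7       341  logout  149
Hence 435.

435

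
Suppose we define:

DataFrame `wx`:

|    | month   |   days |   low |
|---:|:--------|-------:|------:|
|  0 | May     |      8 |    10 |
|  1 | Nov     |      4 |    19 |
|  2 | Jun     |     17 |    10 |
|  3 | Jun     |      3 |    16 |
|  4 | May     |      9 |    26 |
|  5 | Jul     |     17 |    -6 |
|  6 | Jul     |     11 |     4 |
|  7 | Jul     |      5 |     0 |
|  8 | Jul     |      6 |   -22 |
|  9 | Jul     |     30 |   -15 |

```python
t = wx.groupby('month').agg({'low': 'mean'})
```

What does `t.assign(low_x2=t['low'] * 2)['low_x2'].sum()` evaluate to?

group by month, mean of low:
        low
month      
Jul    -7.8
Jun    13.0
May    18.0
Nov    19.0
add column low_x2 = t['low'] * 2:
        low  low_x2
month              
Jul    -7.8   -15.6
Jun    13.0    26.0
May    18.0    36.0
Nov    19.0    38.0
sum of column 'low_x2' → 84.4

84.4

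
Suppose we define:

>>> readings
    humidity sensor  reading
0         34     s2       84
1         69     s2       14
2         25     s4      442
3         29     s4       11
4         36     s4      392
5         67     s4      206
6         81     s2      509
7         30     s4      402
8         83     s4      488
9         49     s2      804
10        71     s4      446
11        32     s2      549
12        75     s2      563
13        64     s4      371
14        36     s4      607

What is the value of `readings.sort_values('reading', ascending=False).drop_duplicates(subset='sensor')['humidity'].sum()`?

85

sort by reading descending:
    humidity sensor  reading
9         49     s2      804
14        36     s4      607
12        75     s2      563
11        32     s2      549
6         81     s2      509
8         83     s4      488
10        71     s4      446
2         25     s4      442
7         30     s4      402
4         36     s4      392
13        64     s4      371
5         67     s4      206
0         34     s2       84
1         69     s2       14
3         29     s4       11
drop duplicate sensor (keep=first):
    humidity sensor  reading
9         49     s2      804
14        36     s4      607
sum of column 'humidity' → 85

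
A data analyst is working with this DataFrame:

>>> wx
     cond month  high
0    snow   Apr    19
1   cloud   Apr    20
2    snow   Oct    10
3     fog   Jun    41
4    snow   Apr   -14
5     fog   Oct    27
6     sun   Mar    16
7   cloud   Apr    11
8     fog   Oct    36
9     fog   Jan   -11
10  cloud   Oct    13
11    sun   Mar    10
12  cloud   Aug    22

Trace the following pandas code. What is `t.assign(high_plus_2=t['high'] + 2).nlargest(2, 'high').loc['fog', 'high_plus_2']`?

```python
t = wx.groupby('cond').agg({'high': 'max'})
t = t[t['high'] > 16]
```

group by cond, max of high:
       high
cond       
cloud    22
fog      41
snow     19
sun      16
filter rows where high > 16:
       high
cond       
cloud    22
fog      41
snow     19
add column high_plus_2 = t['high'] + 2:
       high  high_plus_2
cond                    
cloud    22           24
fog      41           43
snow     19           21
take 2 rows with largest high:
       high  high_plus_2
cond                    
fog      41           43
cloud    22           24
Hence 43.

43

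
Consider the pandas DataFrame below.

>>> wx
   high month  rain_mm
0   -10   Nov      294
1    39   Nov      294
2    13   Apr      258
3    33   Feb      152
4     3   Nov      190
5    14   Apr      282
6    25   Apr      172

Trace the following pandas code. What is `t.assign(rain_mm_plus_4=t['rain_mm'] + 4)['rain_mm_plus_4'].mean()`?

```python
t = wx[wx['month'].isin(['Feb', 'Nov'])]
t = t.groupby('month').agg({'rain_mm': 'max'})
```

227.0

filter rows where month in ['Feb', 'Nov']:
   high month  rain_mm
0   -10   Nov      294
1    39   Nov      294
3    33   Feb      152
4     3   Nov      190
group by month, max of rain_mm:
       rain_mm
month         
Feb        152
Nov        294
add column rain_mm_plus_4 = t['rain_mm'] + 4:
       rain_mm  rain_mm_plus_4
month                         
Feb        152             156
Nov        294             298
So mean() = 227.0.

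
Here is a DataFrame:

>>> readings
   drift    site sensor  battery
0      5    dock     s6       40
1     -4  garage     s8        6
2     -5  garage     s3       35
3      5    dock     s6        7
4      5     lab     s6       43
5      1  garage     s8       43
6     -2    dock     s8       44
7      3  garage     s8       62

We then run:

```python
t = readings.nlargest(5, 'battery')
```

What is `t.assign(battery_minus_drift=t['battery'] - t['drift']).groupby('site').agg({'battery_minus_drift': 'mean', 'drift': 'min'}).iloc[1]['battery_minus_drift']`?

take 5 rows with largest battery:
   drift    site sensor  battery
7      3  garage     s8       62
6     -2    dock     s8       44
4      5     lab     s6       43
5      1  garage     s8       43
0      5    dock     s6       40
add column battery_minus_drift = t['battery'] - t['drift']:
   drift    site sensor  battery  battery_minus_drift
7      3  garage     s8       62                   59
6     -2    dock     s8       44                   46
4      5     lab     s6       43                   38
5      1  garage     s8       43                   42
0      5    dock     s6       40                   35
group by site: mean(battery_minus_drift), min(drift):
        battery_minus_drift  drift
site                              
dock                   40.5     -2
garage                 50.5      1
lab                    38.0      5
Finally, value at position 1, column 'battery_minus_drift' = 50.5.

50.5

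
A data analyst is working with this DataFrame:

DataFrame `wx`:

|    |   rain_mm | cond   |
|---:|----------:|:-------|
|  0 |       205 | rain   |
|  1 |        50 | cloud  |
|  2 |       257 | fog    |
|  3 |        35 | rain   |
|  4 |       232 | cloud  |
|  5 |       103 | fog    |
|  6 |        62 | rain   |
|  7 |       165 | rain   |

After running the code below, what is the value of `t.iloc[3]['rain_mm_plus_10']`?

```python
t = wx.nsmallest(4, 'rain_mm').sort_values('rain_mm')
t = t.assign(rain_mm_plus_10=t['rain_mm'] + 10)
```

113

take 4 rows with smallest rain_mm:
   rain_mm   cond
3       35   rain
1       50  cloud
6       62   rain
5      103    fog
sort by rain_mm:
   rain_mm   cond
3       35   rain
1       50  cloud
6       62   rain
5      103    fog
add column rain_mm_plus_10 = t['rain_mm'] + 10:
   rain_mm   cond  rain_mm_plus_10
3       35   rain               45
1       50  cloud               60
6       62   rain               72
5      103    fog              113
Taking the value at position 3, column 'rain_mm_plus_10' gives 113.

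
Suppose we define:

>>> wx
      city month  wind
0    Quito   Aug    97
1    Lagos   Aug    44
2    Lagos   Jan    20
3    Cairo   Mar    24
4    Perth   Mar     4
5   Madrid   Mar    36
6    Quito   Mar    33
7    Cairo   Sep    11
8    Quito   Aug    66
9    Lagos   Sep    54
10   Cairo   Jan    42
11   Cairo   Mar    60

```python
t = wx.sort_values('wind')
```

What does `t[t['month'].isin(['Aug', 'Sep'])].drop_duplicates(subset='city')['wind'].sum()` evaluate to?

sort by wind:
      city month  wind
4    Perth   Mar     4
7    Cairo   Sep    11
2    Lagos   Jan    20
3    Cairo   Mar    24
6    Quito   Mar    33
5   Madrid   Mar    36
10   Cairo   Jan    42
1    Lagos   Aug    44
9    Lagos   Sep    54
11   Cairo   Mar    60
8    Quito   Aug    66
0    Quito   Aug    97
filter rows where month in ['Aug', 'Sep']:
    city month  wind
7  Cairo   Sep    11
1  Lagos   Aug    44
9  Lagos   Sep    54
8  Quito   Aug    66
0  Quito   Aug    97
drop duplicate city (keep=first):
    city month  wind
7  Cairo   Sep    11
1  Lagos   Aug    44
8  Quito   Aug    66

121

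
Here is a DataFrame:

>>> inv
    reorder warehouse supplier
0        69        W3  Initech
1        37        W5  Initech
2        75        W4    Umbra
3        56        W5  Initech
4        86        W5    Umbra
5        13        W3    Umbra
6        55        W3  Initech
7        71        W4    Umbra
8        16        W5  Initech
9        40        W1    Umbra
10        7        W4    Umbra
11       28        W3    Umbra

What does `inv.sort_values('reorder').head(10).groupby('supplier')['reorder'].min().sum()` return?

23

sort by reorder:
    reorder warehouse supplier
10        7        W4    Umbra
5        13        W3    Umbra
8        16        W5  Initech
11       28        W3    Umbra
1        37        W5  Initech
9        40        W1    Umbra
6        55        W3  Initech
3        56        W5  Initech
0        69        W3  Initech
7        71        W4    Umbra
2        75        W4    Umbra
4        86        W5    Umbra
take first 10 rows:
    reorder warehouse supplier
10        7        W4    Umbra
5        13        W3    Umbra
8        16        W5  Initech
11       28        W3    Umbra
1        37        W5  Initech
9        40        W1    Umbra
6        55        W3  Initech
3        56        W5  Initech
0        69        W3  Initech
7        71        W4    Umbra
group by supplier, min of reorder:
supplier
Initech    16
Umbra       7
Name: reorder, dtype: int64
Finally, sum of the resulting series = 23.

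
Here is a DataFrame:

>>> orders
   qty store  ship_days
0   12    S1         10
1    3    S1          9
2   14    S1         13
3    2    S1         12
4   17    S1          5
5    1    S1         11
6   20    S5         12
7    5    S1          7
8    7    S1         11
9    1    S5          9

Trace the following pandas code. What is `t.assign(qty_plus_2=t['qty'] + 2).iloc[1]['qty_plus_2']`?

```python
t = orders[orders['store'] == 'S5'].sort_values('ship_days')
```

22

filter rows where store == 'S5':
   qty store  ship_days
6   20    S5         12
9    1    S5          9
sort by ship_days:
   qty store  ship_days
9    1    S5          9
6   20    S5         12
add column qty_plus_2 = t['qty'] + 2:
   qty store  ship_days  qty_plus_2
9    1    S5          9           3
6   20    S5         12          22
Taking the value at position 1, column 'qty_plus_2' gives 22.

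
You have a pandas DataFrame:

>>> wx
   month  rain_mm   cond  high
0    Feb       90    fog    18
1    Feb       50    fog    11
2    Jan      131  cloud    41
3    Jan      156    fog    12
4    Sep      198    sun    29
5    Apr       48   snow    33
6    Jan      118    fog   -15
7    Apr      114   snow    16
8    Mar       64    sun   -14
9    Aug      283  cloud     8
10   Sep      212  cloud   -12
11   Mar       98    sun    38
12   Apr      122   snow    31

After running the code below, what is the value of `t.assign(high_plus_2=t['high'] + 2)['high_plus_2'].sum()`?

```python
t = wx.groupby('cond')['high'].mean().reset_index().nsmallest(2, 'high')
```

22.8333333333

group by cond, mean of high:
cond
cloud    12.333333
fog       6.500000
snow     26.666667
sun      17.666667
Name: high, dtype: float64
reset_index():
    cond       high
0  cloud  12.333333
1    fog   6.500000
2   snow  26.666667
3    sun  17.666667
take 2 rows with smallest high:
    cond       high
1    fog   6.500000
0  cloud  12.333333
add column high_plus_2 = t['high'] + 2:
    cond       high  high_plus_2
1    fog   6.500000     8.500000
0  cloud  12.333333    14.333333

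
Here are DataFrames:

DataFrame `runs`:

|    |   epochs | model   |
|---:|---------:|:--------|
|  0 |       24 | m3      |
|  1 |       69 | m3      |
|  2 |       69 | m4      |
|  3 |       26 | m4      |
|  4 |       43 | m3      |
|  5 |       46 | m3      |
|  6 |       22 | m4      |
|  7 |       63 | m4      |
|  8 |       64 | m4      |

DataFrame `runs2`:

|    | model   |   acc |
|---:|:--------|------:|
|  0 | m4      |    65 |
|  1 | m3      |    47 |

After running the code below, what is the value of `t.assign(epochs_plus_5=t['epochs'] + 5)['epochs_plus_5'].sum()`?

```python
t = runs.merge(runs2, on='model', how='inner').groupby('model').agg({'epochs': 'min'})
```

56

merge on 'model' (how='inner') → 9 rows:
   epochs model  acc
0      24    m3   47
1      69    m3   47
2      69    m4   65
3      26    m4   65
4      43    m3   47
5      46    m3   47
6      22    m4   65
7      63    m4   65
8      64    m4   65
group by model, min of epochs:
       epochs
model        
m3         24
m4         22
add column epochs_plus_5 = t['epochs'] + 5:
       epochs  epochs_plus_5
model                       
m3         24             29
m4         22             27
Reading off the sum of column 'epochs_plus_5', we get 56.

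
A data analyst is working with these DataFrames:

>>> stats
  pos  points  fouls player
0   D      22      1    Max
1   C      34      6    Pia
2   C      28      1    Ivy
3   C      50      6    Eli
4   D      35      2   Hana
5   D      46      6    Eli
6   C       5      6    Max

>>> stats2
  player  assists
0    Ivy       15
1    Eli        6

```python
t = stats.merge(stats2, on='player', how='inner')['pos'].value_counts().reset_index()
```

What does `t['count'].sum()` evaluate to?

merge on 'player' (how='inner') → 3 rows:
  pos  points  fouls player  assists
0   C      28      1    Ivy       15
1   C      50      6    Eli        6
2   D      46      6    Eli        6
value_counts of pos:
pos
C    2
D    1
Name: count, dtype: int64
reset_index():
  pos  count
0   C      2
1   D      1
Taking the sum of column 'count' gives 3.

3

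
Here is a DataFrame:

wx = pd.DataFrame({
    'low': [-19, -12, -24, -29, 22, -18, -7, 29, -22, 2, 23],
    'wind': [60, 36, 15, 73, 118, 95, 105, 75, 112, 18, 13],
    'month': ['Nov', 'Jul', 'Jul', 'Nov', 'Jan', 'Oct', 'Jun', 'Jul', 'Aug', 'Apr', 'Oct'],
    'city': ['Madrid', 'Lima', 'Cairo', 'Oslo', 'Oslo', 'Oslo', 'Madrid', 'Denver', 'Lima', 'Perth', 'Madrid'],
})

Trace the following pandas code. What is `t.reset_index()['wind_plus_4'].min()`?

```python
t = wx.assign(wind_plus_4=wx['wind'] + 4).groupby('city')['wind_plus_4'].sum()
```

add column wind_plus_4 = wx['wind'] + 4:
    low  wind month    city  wind_plus_4
0   -19    60   Nov  Madrid           64
1   -12    36   Jul    Lima           40
2   -24    15   Jul   Cairo           19
3   -29    73   Nov    Oslo           77
4    22   118   Jan    Oslo          122
5   -18    95   Oct    Oslo           99
6    -7   105   Jun  Madrid          109
7    29    75   Jul  Denver           79
8   -22   112   Aug    Lima          116
9     2    18   Apr   Perth           22
10   23    13   Oct  Madrid           17
group by city, sum of wind_plus_4:
city
Cairo      19
Denver     79
Lima      156
Madrid    190
Oslo      298
Perth      22
Name: wind_plus_4, dtype: int64
reset_index():
     city  wind_plus_4
0   Cairo           19
1  Denver           79
2    Lima          156
3  Madrid          190
4    Oslo          298
5   Perth           22

19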